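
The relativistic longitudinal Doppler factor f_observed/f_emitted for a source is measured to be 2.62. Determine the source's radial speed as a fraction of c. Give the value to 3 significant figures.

β ≈ 0.746

f_obs/f_src = √((1+β)/(1−β)) = 2.62  ⇒  (1+β)/(1−β) = 6.8644
β = |1 − D²|/(1 + D²) = |1 − 6.8644|/(1 + 6.8644) = 0.746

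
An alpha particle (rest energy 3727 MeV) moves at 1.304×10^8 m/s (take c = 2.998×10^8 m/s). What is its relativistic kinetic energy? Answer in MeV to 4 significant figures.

K ≈ 412.0 MeV

β = v/c = 1.304×10^8 / 2.998×10^8 = 0.434957
γ = 1/√(1 − 0.434957²) = 1.11055
K = (γ − 1)m₀c² = (1.11055 − 1) × 3727 MeV = 0.110554 × 3727 MeV = 412.0 MeV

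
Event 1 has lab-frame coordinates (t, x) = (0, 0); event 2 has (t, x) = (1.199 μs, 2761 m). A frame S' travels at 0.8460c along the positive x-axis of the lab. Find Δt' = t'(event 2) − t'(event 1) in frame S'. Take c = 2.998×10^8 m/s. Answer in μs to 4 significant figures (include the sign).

γ = 1/√(1 − 0.8460²) = 1.87553
Δt' = γ(Δt − vΔx/c²) = 1.87553 × (1.199 μs − 0.8460×2761 m / (2.998×10^8 m/s))
= 1.87553 × (-6.59221 μs) = -12.36 μs

Δt' ≈ -12.36 μs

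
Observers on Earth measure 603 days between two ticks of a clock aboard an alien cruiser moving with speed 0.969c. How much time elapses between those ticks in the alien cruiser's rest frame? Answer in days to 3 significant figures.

τ₀ ≈ 149 days

γ = 1/√(1 − 0.969²) = 4.0476
Proper time: τ₀ = Δt/γ = 603/4.0476 = 149 days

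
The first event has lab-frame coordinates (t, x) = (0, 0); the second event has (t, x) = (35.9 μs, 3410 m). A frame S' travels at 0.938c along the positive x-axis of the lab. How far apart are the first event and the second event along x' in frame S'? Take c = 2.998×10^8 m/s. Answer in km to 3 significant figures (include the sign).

Δx' ≈ -19.3 km

γ = 1/√(1 − 0.938²) = 2.8849
Δx' = γ(Δx − vΔt) = 2.8849 × (3410 m − 0.938×(2.998×10^8 m/s)×35.9×10^-6 s)
= 2.8849 × (-6685.5 m) = -19.3 km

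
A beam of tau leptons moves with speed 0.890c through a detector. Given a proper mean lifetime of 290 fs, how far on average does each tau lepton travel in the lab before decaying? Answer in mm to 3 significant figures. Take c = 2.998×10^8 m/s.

γ = 1/√(1 − 0.890²) = 2.1932
Dilated lifetime: Δt = γτ₀ = 2.1932 × 290 fs = 636.02 fs
d = vΔt = 0.890c × 636.02 fs = 2.6682×10^8 m/s × 6.3602×10^-13 s = 0.170 mm

d ≈ 0.170 mm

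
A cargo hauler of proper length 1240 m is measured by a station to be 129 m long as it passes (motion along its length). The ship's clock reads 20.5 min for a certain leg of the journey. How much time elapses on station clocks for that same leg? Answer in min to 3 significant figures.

Δt ≈ 197 min

Length contraction ⇒ γ = L₀/L = 1240/129 = 9.6124
Time dilation: Δt = γτ₀ = 9.6124 × 20.5 min = 197 min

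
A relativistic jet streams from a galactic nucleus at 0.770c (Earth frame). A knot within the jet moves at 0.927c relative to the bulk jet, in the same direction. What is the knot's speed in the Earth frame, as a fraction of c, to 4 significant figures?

Relativistic velocity addition: u = (u' + v)/(1 + u'v/c²)
= (0.927 + 0.770)/(1 + 0.927×0.770) = 1.697/1.71379 = 0.9902

u ≈ 0.9902c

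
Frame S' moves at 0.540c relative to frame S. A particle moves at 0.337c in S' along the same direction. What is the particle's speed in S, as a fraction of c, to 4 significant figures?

Relativistic velocity addition: u = (u' + v)/(1 + u'v/c²)
= (0.337 + 0.540)/(1 + 0.337×0.540) = 0.8770/1.18198 = 0.7420

u ≈ 0.7420c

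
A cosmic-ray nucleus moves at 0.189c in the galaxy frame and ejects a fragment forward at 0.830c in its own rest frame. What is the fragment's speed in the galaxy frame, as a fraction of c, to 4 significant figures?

Compose boost 2: (0.830 + 0.189)/(1 + 0.830×0.189) = 1.019/1.15687 = 0.8808

u ≈ 0.8808c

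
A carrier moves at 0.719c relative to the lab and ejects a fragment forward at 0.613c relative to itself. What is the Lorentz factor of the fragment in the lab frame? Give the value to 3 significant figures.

γ ≈ 2.62

u_lab = (0.613 + 0.719)/(1 + 0.613×0.719) = 1.332/1.44075 = 0.924520
γ = 1/√(1 − 0.924520²) = 2.62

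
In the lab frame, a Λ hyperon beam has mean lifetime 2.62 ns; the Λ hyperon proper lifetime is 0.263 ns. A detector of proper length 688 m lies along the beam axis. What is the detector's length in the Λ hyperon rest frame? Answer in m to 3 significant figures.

L ≈ 69.1 m

Time dilation ⇒ γ = Δt/τ₀ = 2.62/0.263 = 9.9620
Length contraction: L = L₀/γ = 688/9.9620 = 69.1 m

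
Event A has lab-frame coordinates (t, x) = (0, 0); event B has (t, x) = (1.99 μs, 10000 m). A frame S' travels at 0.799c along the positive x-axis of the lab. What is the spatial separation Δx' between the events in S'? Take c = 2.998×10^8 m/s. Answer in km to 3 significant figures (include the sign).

Δx' ≈ 15.8 km

γ = 1/√(1 − 0.799²) = 1.6630
Δx' = γ(Δx − vΔt) = 1.6630 × (10000 m − 0.799×(2.998×10^8 m/s)×1.99×10^-6 s)
= 1.6630 × (9523.3 m) = 15.8 km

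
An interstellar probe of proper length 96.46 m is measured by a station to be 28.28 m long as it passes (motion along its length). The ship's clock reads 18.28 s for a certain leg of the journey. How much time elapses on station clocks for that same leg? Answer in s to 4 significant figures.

Length contraction ⇒ γ = L₀/L = 96.46/28.28 = 3.41089
Time dilation: Δt = γτ₀ = 3.41089 × 18.28 s = 62.35 s

Δt ≈ 62.35 s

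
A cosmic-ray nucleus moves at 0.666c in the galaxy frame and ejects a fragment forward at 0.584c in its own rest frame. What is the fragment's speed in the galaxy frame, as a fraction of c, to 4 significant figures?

Compose boost 2: (0.584 + 0.666)/(1 + 0.584×0.666) = 1.250/1.38894 = 0.9000

u ≈ 0.9000c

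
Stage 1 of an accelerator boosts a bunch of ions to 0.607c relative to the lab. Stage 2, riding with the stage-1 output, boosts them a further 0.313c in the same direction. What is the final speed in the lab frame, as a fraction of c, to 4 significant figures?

u ≈ 0.7731c

Compose boost 2: (0.313 + 0.607)/(1 + 0.313×0.607) = 0.9200/1.18999 = 0.7731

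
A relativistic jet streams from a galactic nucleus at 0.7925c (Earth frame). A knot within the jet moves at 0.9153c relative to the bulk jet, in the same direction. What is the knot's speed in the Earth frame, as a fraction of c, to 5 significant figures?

u ≈ 0.98981c

Relativistic velocity addition: u = (u' + v)/(1 + u'v/c²)
= (0.9153 + 0.7925)/(1 + 0.9153×0.7925) = 1.7078/1.725375 = 0.98981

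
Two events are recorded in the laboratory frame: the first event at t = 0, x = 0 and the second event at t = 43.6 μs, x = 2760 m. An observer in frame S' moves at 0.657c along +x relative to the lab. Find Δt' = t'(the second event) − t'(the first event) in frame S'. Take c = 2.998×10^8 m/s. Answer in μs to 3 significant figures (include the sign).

γ = 1/√(1 − 0.657²) = 1.3265
Δt' = γ(Δt − vΔx/c²) = 1.3265 × (43.6 μs − 0.657×2760 m / (2.998×10^8 m/s))
= 1.3265 × (37.552 μs) = 49.8 μs

Δt' ≈ 49.8 μs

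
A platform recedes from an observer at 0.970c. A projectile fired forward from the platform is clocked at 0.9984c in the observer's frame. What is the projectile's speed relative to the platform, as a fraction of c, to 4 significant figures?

Inverse velocity addition: u' = (u − v)/(1 − uv/c²)
= (0.9984 − 0.970)/(1 − 0.9984×0.970) = 0.02840/0.0315520 = 0.9001

u' ≈ 0.9001c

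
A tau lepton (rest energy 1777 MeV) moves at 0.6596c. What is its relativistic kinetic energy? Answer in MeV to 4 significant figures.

γ = 1/√(1 − 0.6596²) = 1.33047
K = (γ − 1)m₀c² = (1.33047 − 1) × 1777 MeV = 0.330465 × 1777 MeV = 587.2 MeV

K ≈ 587.2 MeV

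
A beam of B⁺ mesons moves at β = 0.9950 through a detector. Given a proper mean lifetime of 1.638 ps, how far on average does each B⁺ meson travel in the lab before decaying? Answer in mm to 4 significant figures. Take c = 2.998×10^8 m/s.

γ = 1/√(1 − 0.9950²) = 10.0125
Dilated lifetime: Δt = γτ₀ = 10.0125 × 1.638 ps = 16.4005 ps
d = vΔt = 0.9950c × 16.4005 ps = 2.98301×10^8 m/s × 1.64005×10^-11 s = 4.892 mm

d ≈ 4.892 mm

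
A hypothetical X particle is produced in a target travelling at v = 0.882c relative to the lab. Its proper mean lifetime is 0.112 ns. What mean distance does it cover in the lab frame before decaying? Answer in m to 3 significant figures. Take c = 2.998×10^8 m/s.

d ≈ 0.0628 m

γ = 1/√(1 − 0.882²) = 2.1220
Dilated lifetime: Δt = γτ₀ = 2.1220 × 0.112 ns = 0.23767 ns
d = vΔt = 0.882c × 0.23767 ns = 2.6442×10^8 m/s × 2.3767×10^-10 s = 0.0628 m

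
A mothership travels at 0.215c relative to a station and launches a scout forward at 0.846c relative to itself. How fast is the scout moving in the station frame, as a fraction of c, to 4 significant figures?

u ≈ 0.8977c

Compose boost 2: (0.846 + 0.215)/(1 + 0.846×0.215) = 1.061/1.18189 = 0.8977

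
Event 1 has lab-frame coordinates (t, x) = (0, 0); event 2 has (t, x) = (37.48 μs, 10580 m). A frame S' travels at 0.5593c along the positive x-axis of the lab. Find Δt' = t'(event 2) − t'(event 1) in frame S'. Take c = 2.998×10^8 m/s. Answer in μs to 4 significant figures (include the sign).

γ = 1/√(1 − 0.5593²) = 1.20632
Δt' = γ(Δt − vΔx/c²) = 1.20632 × (37.48 μs − 0.5593×10580 m / (2.998×10^8 m/s))
= 1.20632 × (17.7422 μs) = 21.40 μs

Δt' ≈ 21.40 μs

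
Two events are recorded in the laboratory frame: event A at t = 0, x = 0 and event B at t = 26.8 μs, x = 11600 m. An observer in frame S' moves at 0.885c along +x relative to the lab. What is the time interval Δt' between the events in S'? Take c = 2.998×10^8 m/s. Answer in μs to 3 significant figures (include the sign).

γ = 1/√(1 − 0.885²) = 2.1478
Δt' = γ(Δt − vΔx/c²) = 2.1478 × (26.8 μs − 0.885×11600 m / (2.998×10^8 m/s))
= 2.1478 × (-7.4428 μs) = -16.0 μs

Δt' ≈ -16.0 μs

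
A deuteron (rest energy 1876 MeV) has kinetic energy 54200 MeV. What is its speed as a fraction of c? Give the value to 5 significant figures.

β ≈ 0.99944

γ = 1 + K/(m₀c²) = 1 + 54200/1876 = 29.89126
β = √(1 − 1/γ²) = 0.99944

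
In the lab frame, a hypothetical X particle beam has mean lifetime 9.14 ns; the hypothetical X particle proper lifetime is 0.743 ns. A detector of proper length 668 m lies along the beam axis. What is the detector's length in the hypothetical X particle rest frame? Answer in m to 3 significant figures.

L ≈ 54.3 m

Time dilation ⇒ γ = Δt/τ₀ = 9.14/0.743 = 12.301
Length contraction: L = L₀/γ = 668/12.301 = 54.3 m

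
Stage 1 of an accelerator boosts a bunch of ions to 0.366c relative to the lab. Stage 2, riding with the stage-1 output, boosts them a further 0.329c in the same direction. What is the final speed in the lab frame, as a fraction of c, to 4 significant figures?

u ≈ 0.6203c

Compose boost 2: (0.329 + 0.366)/(1 + 0.329×0.366) = 0.6950/1.12041 = 0.6203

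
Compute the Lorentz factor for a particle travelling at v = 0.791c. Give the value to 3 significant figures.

γ = 1/√(1 − β²) = 1/√(1 − 0.791²) = 1/√(0.37432) = 1.63

γ ≈ 1.63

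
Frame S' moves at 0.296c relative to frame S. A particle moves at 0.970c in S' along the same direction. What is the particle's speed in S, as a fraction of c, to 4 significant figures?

u ≈ 0.9836c

Relativistic velocity addition: u = (u' + v)/(1 + u'v/c²)
= (0.970 + 0.296)/(1 + 0.970×0.296) = 1.266/1.28712 = 0.9836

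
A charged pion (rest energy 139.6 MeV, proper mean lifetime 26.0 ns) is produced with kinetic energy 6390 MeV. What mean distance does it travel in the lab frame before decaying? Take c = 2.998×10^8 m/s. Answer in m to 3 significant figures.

d ≈ 365 m

γ = 1 + K/(m₀c²) = 1 + 6390/139.6 = 46.774
β = √(1 − 1/γ²) = 0.99977
Dilated lifetime: γτ₀ = 46.774 × 26.0 ns = 1216.1 ns
d = βc·γτ₀ = 0.99977 × (2.998×10^8 m/s) × 1.2161×10^-6 s = 365 m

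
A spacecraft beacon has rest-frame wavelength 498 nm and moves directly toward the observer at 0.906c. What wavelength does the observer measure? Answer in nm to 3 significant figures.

Relativistic Doppler: λ_obs = λ_src √((1−β)/(1+β))
= 498 × √(0.094000/1.9060) = 498 × 0.22208 = 111 nm

λ_obs ≈ 111 nm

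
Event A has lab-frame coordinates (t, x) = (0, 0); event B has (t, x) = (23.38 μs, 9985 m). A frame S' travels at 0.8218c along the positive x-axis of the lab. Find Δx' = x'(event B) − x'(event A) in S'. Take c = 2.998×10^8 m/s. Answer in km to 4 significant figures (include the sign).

Δx' ≈ 7.415 km

γ = 1/√(1 − 0.8218²) = 1.75508
Δx' = γ(Δx − vΔt) = 1.75508 × (9985 m − 0.8218×(2.998×10^8 m/s)×23.38×10^-6 s)
= 1.75508 × (4224.74 m) = 7.415 km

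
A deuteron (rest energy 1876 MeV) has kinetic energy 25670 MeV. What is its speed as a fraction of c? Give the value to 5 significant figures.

γ = 1 + K/(m₀c²) = 1 + 25670/1876 = 14.68337
β = √(1 − 1/γ²) = 0.99768

β ≈ 0.99768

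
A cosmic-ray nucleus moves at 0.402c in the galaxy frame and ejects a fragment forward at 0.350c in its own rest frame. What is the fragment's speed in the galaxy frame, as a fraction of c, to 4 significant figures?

Compose boost 2: (0.350 + 0.402)/(1 + 0.350×0.402) = 0.7520/1.14070 = 0.6592

u ≈ 0.6592c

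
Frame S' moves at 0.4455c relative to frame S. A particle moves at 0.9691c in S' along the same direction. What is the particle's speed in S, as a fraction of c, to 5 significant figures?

u ≈ 0.98803c

Relativistic velocity addition: u = (u' + v)/(1 + u'v/c²)
= (0.9691 + 0.4455)/(1 + 0.9691×0.4455) = 1.4146/1.431734 = 0.98803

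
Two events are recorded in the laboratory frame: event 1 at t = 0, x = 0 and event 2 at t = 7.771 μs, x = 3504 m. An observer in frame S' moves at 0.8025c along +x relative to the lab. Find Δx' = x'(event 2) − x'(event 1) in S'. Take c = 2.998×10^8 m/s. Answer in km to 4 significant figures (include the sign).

Δx' ≈ 2.739 km

γ = 1/√(1 − 0.8025²) = 1.67602
Δx' = γ(Δx − vΔt) = 1.67602 × (3504 m − 0.8025×(2.998×10^8 m/s)×7.771×10^-6 s)
= 1.67602 × (1634.38 m) = 2.739 km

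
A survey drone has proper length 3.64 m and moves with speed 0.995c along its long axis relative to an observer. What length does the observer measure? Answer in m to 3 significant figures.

γ = 1/√(1 − 0.995²) = 10.013
Length contraction: L = L₀/γ = 3.64/10.013 = 0.364 m

L ≈ 0.364 m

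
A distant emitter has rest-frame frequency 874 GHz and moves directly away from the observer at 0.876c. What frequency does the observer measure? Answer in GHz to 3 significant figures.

f_obs ≈ 225 GHz

Relativistic Doppler: f_obs = f_src √((1−β)/(1+β))
= 874 × √(0.12400/1.8760) = 874 × 0.25710 = 225 GHz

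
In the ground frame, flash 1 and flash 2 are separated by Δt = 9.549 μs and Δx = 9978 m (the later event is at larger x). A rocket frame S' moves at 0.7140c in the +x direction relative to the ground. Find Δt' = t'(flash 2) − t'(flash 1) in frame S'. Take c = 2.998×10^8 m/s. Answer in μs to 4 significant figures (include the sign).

γ = 1/√(1 − 0.7140²) = 1.42827
Δt' = γ(Δt − vΔx/c²) = 1.42827 × (9.549 μs − 0.7140×9978 m / (2.998×10^8 m/s))
= 1.42827 × (-14.2145 μs) = -20.30 μs

Δt' ≈ -20.30 μs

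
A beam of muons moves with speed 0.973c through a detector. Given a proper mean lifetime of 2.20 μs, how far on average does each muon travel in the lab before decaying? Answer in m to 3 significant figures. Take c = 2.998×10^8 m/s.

d ≈ 2780 m

γ = 1/√(1 − 0.973²) = 4.3327
Dilated lifetime: Δt = γτ₀ = 4.3327 × 2.20 μs = 9.5319 μs
d = vΔt = 0.973c × 9.5319 μs = 2.9171×10^8 m/s × 9.5319×10^-6 s = 2780 m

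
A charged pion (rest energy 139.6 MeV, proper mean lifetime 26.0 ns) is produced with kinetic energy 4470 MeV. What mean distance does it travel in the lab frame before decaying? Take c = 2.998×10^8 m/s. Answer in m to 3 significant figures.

γ = 1 + K/(m₀c²) = 1 + 4470/139.6 = 33.020
β = √(1 − 1/γ²) = 0.99954
Dilated lifetime: γτ₀ = 33.020 × 26.0 ns = 858.52 ns
d = βc·γτ₀ = 0.99954 × (2.998×10^8 m/s) × 8.5852×10^-7 s = 257 m

d ≈ 257 m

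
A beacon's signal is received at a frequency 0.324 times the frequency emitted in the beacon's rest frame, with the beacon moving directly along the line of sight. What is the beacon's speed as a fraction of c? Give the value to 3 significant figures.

β ≈ 0.810

f_obs/f_src = √((1−β)/(1+β)) = 0.324  ⇒  (1−β)/(1+β) = 0.10498
β = |1 − D²|/(1 + D²) = |1 − 0.10498|/(1 + 0.10498) = 0.810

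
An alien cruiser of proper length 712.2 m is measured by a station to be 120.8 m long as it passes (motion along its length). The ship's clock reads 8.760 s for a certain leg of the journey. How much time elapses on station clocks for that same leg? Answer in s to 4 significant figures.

Δt ≈ 51.65 s

Length contraction ⇒ γ = L₀/L = 712.2/120.8 = 5.89570
Time dilation: Δt = γτ₀ = 5.89570 × 8.760 s = 51.65 s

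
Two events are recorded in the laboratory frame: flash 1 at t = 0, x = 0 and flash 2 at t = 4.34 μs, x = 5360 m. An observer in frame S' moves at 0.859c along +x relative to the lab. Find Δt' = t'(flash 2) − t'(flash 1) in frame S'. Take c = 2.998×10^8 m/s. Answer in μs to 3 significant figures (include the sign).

Δt' ≈ -21.5 μs

γ = 1/√(1 − 0.859²) = 1.9532
Δt' = γ(Δt − vΔx/c²) = 1.9532 × (4.34 μs − 0.859×5360 m / (2.998×10^8 m/s))
= 1.9532 × (-11.018 μs) = -21.5 μs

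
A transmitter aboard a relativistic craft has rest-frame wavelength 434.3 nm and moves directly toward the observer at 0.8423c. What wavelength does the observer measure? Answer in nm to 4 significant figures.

Relativistic Doppler: λ_obs = λ_src √((1−β)/(1+β))
= 434.3 × √(0.157700/1.84230) = 434.3 × 0.292574 = 127.1 nm

λ_obs ≈ 127.1 nm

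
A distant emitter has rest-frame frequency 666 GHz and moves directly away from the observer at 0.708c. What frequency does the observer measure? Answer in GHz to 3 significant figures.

f_obs ≈ 275 GHz

Relativistic Doppler: f_obs = f_src √((1−β)/(1+β))
= 666 × √(0.29200/1.7080) = 666 × 0.41347 = 275 GHz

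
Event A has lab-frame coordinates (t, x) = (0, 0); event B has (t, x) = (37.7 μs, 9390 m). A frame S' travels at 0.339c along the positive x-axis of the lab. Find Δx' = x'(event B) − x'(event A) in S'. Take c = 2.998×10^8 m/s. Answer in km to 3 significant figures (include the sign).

Δx' ≈ 5.91 km

γ = 1/√(1 − 0.339²) = 1.0629
Δx' = γ(Δx − vΔt) = 1.0629 × (9390 m − 0.339×(2.998×10^8 m/s)×37.7×10^-6 s)
= 1.0629 × (5558.5 m) = 5.91 km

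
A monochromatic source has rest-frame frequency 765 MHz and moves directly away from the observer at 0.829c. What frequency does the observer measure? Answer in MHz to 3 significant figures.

f_obs ≈ 234 MHz

Relativistic Doppler: f_obs = f_src √((1−β)/(1+β))
= 765 × √(0.17100/1.8290) = 765 × 0.30577 = 234 MHz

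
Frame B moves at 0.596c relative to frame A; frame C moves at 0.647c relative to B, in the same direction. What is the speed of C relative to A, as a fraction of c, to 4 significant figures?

Compose boost 2: (0.647 + 0.596)/(1 + 0.647×0.596) = 1.243/1.38561 = 0.8971

u ≈ 0.8971c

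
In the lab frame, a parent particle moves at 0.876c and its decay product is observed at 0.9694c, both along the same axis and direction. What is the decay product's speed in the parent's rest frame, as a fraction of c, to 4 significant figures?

Inverse velocity addition: u' = (u − v)/(1 − uv/c²)
= (0.9694 − 0.876)/(1 − 0.9694×0.876) = 0.09340/0.150806 = 0.6193

u' ≈ 0.6193c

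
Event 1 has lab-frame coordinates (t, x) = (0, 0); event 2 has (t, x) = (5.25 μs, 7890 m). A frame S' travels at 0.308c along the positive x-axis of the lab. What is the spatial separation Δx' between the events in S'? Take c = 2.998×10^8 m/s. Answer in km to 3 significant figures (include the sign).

γ = 1/√(1 − 0.308²) = 1.0511
Δx' = γ(Δx − vΔt) = 1.0511 × (7890 m − 0.308×(2.998×10^8 m/s)×5.25×10^-6 s)
= 1.0511 × (7405.2 m) = 7.78 km

Δx' ≈ 7.78 km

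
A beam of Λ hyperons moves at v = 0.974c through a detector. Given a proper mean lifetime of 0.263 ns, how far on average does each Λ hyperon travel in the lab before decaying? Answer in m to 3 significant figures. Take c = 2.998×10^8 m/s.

d ≈ 0.339 m

γ = 1/√(1 − 0.974²) = 4.4141
Dilated lifetime: Δt = γτ₀ = 4.4141 × 0.263 ns = 1.1609 ns
d = vΔt = 0.974c × 1.1609 ns = 2.9201×10^8 m/s × 1.1609×10^-9 s = 0.339 m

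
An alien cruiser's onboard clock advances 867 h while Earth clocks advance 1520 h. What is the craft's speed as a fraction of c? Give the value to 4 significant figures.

β ≈ 0.8214

γ = Δt/τ₀ = 1520/867 = 1.75317
β = √(1 − 1/γ²) = √(1 − 1/1.75317²) = 0.8214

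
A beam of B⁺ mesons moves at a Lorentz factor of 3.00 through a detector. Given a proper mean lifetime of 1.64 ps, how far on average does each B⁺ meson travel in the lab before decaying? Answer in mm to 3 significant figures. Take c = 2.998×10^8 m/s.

β = √(1 − 1/γ²) = √(1 − 1/3.00²) = 0.94281
Dilated lifetime: Δt = γτ₀ = 3.00 × 1.64 ps = 4.9200 ps
d = vΔt = 0.94281c × 4.9200 ps = 2.8265×10^8 m/s × 4.9200×10^-12 s = 1.39 mm

d ≈ 1.39 mm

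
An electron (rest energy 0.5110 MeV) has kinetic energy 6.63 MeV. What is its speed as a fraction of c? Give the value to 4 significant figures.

γ = 1 + K/(m₀c²) = 1 + 6.63/0.5110 = 13.9746
β = √(1 − 1/γ²) = 0.9974

β ≈ 0.9974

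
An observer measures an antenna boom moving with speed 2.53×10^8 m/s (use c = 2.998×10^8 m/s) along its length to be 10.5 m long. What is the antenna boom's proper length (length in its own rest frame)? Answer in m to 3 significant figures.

β = v/c = 2.53×10^8 / 2.998×10^8 = 0.84390
γ = 1/√(1 − 0.84390²) = 1.8639
L₀ = γL = 1.8639 × 10.5 = 19.6 m

L₀ ≈ 19.6 m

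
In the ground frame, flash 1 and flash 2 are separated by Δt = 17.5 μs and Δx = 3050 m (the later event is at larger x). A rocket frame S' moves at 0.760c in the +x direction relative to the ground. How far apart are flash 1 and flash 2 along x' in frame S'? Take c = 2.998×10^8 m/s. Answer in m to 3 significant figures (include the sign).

Δx' ≈ -1440 m

γ = 1/√(1 − 0.760²) = 1.5386
Δx' = γ(Δx − vΔt) = 1.5386 × (3050 m − 0.760×(2.998×10^8 m/s)×17.5×10^-6 s)
= 1.5386 × (-937.34 m) = -1440 m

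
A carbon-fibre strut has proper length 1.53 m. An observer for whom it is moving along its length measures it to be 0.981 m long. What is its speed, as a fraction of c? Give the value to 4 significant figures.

γ = L₀/L = 1.53/0.981 = 1.55963
β = √(1 − 1/γ²) = 0.7674

β ≈ 0.7674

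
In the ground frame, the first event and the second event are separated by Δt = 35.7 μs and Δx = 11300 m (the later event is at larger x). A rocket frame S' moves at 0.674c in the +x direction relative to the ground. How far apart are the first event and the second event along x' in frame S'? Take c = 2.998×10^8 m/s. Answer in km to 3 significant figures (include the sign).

Δx' ≈ 5.53 km

γ = 1/√(1 − 0.674²) = 1.3537
Δx' = γ(Δx − vΔt) = 1.3537 × (11300 m − 0.674×(2.998×10^8 m/s)×35.7×10^-6 s)
= 1.3537 × (4086.3 m) = 5.53 km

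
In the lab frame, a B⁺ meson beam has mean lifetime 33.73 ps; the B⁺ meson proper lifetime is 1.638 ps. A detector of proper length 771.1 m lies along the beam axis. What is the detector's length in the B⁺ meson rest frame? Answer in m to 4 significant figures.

Time dilation ⇒ γ = Δt/τ₀ = 33.73/1.638 = 20.5922
Length contraction: L = L₀/γ = 771.1/20.5922 = 37.45 m

L ≈ 37.45 m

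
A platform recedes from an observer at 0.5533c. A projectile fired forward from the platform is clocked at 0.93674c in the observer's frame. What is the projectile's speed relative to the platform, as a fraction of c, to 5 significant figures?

u' ≈ 0.79601c

Inverse velocity addition: u' = (u − v)/(1 − uv/c²)
= (0.93674 − 0.5533)/(1 − 0.93674×0.5533) = 0.38344/0.4817018 = 0.79601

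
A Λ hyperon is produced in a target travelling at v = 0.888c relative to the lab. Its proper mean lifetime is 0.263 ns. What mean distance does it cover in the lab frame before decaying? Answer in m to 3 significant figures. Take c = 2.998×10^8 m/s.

d ≈ 0.152 m

γ = 1/√(1 − 0.888²) = 2.1747
Dilated lifetime: Δt = γτ₀ = 2.1747 × 0.263 ns = 0.57193 ns
d = vΔt = 0.888c × 0.57193 ns = 2.6622×10^8 m/s × 5.7193×10^-10 s = 0.152 m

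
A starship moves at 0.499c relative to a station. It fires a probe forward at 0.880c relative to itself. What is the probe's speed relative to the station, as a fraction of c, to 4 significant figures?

u ≈ 0.9582c

Relativistic velocity addition: u = (u' + v)/(1 + u'v/c²)
= (0.880 + 0.499)/(1 + 0.880×0.499) = 1.379/1.43912 = 0.9582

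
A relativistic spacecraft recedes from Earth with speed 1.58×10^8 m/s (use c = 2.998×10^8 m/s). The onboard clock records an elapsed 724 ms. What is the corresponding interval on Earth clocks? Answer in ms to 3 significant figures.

Δt ≈ 852 ms

β = v/c = 1.58×10^8 / 2.998×10^8 = 0.52702
γ = 1/√(1 − 0.52702²) = 1.1767
Time dilation: Δt = γτ₀ = 1.1767 × 724 ms = 852 ms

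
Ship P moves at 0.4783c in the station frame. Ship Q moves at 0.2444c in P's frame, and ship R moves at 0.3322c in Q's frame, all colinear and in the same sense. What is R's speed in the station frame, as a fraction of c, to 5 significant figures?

u ≈ 0.80601c

Compose boost 2: (0.2444 + 0.4783)/(1 + 0.2444×0.4783) = 0.72270/1.116897 = 0.6470608
Compose boost 3: (0.3322 + 0.6470608)/(1 + 0.3322×0.6470608) = 0.9792608/1.214954 = 0.80601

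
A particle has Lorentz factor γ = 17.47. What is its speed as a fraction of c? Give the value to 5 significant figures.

β ≈ 0.99836

β = √(1 − 1/γ²) = √(1 − 1/17.47²) = √(0.9967235) = 0.99836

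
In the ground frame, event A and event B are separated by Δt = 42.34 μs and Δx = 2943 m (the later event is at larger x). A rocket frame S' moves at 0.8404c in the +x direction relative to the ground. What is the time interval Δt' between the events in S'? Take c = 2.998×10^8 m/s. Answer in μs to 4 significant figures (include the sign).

γ = 1/√(1 − 0.8404²) = 1.84513
Δt' = γ(Δt − vΔx/c²) = 1.84513 × (42.34 μs − 0.8404×2943 m / (2.998×10^8 m/s))
= 1.84513 × (34.0902 μs) = 62.90 μs

Δt' ≈ 62.90 μs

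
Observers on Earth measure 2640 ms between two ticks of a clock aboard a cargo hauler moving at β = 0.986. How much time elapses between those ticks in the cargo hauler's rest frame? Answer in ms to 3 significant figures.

τ₀ ≈ 440 ms

γ = 1/√(1 − 0.986²) = 5.9972
Proper time: τ₀ = Δt/γ = 2640/5.9972 = 440 ms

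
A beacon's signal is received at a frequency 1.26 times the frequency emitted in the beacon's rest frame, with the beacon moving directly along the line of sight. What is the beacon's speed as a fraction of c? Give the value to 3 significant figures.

β ≈ 0.227

f_obs/f_src = √((1+β)/(1−β)) = 1.26  ⇒  (1+β)/(1−β) = 1.5876
β = |1 − D²|/(1 + D²) = |1 − 1.5876|/(1 + 1.5876) = 0.227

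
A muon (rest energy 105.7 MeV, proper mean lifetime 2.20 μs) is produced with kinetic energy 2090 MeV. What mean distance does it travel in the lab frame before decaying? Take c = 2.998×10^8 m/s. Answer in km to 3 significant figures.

d ≈ 13.7 km

γ = 1 + K/(m₀c²) = 1 + 2090/105.7 = 20.773
β = √(1 − 1/γ²) = 0.99884
Dilated lifetime: γτ₀ = 20.773 × 2.20 μs = 45.700 μs
d = βc·γτ₀ = 0.99884 × (2.998×10^8 m/s) × 4.5700×10^-5 s = 13.7 km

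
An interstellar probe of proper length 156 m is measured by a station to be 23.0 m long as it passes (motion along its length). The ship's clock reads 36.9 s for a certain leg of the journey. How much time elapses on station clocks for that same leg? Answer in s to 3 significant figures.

Δt ≈ 250 s

Length contraction ⇒ γ = L₀/L = 156/23.0 = 6.7826
Time dilation: Δt = γτ₀ = 6.7826 × 36.9 s = 250 s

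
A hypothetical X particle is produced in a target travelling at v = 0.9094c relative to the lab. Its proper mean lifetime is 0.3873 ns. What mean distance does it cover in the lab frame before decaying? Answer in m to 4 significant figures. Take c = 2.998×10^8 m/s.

d ≈ 0.2539 m

γ = 1/√(1 − 0.9094²) = 2.40429
Dilated lifetime: Δt = γτ₀ = 2.40429 × 0.3873 ns = 0.931183 ns
d = vΔt = 0.9094c × 0.931183 ns = 2.72638×10^8 m/s × 9.31183×10^-10 s = 0.2539 m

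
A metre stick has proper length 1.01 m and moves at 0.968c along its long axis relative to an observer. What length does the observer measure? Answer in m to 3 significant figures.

L ≈ 0.253 m

γ = 1/√(1 − 0.968²) = 3.9849
Length contraction: L = L₀/γ = 1.01/3.9849 = 0.253 m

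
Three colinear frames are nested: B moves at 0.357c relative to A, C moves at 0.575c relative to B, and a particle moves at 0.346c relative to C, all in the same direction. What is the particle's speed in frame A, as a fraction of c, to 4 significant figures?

u ≈ 0.8830c

Compose boost 2: (0.575 + 0.357)/(1 + 0.575×0.357) = 0.9320/1.20527 = 0.773268
Compose boost 3: (0.346 + 0.773268)/(1 + 0.346×0.773268) = 1.11927/1.26755 = 0.8830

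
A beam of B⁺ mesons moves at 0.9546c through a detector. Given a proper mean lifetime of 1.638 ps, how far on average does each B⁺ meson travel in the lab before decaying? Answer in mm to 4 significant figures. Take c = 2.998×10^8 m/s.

γ = 1/√(1 − 0.9546²) = 3.35694
Dilated lifetime: Δt = γτ₀ = 3.35694 × 1.638 ps = 5.49866 ps
d = vΔt = 0.9546c × 5.49866 ps = 2.86189×10^8 m/s × 5.49866×10^-12 s = 1.574 mm

d ≈ 1.574 mm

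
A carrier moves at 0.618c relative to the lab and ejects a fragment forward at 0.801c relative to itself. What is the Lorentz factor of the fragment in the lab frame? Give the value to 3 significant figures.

u_lab = (0.801 + 0.618)/(1 + 0.801×0.618) = 1.419/1.49502 = 0.949152
γ = 1/√(1 − 0.949152²) = 3.18

γ ≈ 3.18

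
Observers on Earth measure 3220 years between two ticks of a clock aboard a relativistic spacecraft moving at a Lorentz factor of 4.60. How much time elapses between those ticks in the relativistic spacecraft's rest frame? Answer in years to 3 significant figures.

τ₀ ≈ 700 years

γ = 4.60 (given)
Proper time: τ₀ = Δt/γ = 3220/4.60 = 700 years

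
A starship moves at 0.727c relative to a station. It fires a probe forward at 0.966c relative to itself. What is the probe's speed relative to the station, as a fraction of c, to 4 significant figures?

Relativistic velocity addition: u = (u' + v)/(1 + u'v/c²)
= (0.966 + 0.727)/(1 + 0.966×0.727) = 1.693/1.70228 = 0.9945

u ≈ 0.9945c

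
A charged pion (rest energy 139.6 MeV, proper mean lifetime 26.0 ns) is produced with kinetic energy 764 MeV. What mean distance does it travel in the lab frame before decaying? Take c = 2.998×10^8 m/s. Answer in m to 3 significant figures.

d ≈ 49.8 m

γ = 1 + K/(m₀c²) = 1 + 764/139.6 = 6.4728
β = √(1 − 1/γ²) = 0.98799
Dilated lifetime: γτ₀ = 6.4728 × 26.0 ns = 168.29 ns
d = βc·γτ₀ = 0.98799 × (2.998×10^8 m/s) × 1.6829×10^-7 s = 49.8 m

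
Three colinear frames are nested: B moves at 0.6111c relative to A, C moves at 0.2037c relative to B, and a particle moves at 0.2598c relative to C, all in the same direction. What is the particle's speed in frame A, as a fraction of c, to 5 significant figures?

u ≈ 0.82845c

Compose boost 2: (0.2037 + 0.6111)/(1 + 0.2037×0.6111) = 0.81480/1.124481 = 0.7246009
Compose boost 3: (0.2598 + 0.7246009)/(1 + 0.2598×0.7246009) = 0.9844009/1.188251 = 0.82845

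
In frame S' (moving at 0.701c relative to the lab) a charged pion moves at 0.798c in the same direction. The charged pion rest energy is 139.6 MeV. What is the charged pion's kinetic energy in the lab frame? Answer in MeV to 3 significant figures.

K ≈ 367 MeV

u_lab = (0.798 + 0.701)/(1 + 0.798×0.701) = 0.961268
γ = 1/√(1 − 0.961268²) = 3.6283
K = (γ − 1)m₀c² = (3.6283 − 1) × 139.6 = 2.6283 × 139.6 = 367 MeV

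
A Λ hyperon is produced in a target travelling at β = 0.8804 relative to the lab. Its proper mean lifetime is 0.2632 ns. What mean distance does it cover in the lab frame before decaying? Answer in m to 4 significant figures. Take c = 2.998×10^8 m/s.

d ≈ 0.1465 m

γ = 1/√(1 − 0.8804²) = 2.10867
Dilated lifetime: Δt = γτ₀ = 2.10867 × 0.2632 ns = 0.555003 ns
d = vΔt = 0.8804c × 0.555003 ns = 2.63944×10^8 m/s × 5.55003×10^-10 s = 0.1465 m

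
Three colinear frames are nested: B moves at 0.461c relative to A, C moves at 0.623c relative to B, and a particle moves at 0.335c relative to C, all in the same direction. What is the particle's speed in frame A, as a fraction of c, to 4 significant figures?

Compose boost 2: (0.623 + 0.461)/(1 + 0.623×0.461) = 1.084/1.28720 = 0.842136
Compose boost 3: (0.335 + 0.842136)/(1 + 0.335×0.842136) = 1.17714/1.28212 = 0.9181

u ≈ 0.9181c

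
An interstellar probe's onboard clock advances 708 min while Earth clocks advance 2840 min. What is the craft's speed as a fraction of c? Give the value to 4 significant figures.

γ = Δt/τ₀ = 2840/708 = 4.01130
β = √(1 − 1/γ²) = √(1 − 1/4.01130²) = 0.9684

β ≈ 0.9684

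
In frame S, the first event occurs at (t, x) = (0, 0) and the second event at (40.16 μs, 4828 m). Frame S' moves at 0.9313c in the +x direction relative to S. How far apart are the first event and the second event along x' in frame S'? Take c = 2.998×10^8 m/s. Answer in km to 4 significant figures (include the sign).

Δx' ≈ -17.53 km

γ = 1/√(1 − 0.9313²) = 2.74534
Δx' = γ(Δx − vΔt) = 2.74534 × (4828 m − 0.9313×(2.998×10^8 m/s)×40.16×10^-6 s)
= 2.74534 × (-6384.82 m) = -17.53 km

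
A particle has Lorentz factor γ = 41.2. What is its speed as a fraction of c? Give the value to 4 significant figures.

β ≈ 0.9997

β = √(1 − 1/γ²) = √(1 − 1/41.2²) = √(0.999411) = 0.9997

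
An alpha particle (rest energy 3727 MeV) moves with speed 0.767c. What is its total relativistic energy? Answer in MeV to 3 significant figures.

E ≈ 5810 MeV

γ = 1/√(1 − 0.767²) = 1.5585
E = γm₀c² = 1.5585 × 3727 MeV = 5810 MeV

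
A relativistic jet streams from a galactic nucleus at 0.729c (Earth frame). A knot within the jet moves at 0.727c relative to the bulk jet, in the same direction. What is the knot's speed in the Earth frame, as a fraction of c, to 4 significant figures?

Relativistic velocity addition: u = (u' + v)/(1 + u'v/c²)
= (0.727 + 0.729)/(1 + 0.727×0.729) = 1.456/1.52998 = 0.9516

u ≈ 0.9516c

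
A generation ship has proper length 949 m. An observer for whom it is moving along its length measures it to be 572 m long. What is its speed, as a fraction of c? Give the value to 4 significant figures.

γ = L₀/L = 949/572 = 1.65909
β = √(1 − 1/γ²) = 0.7979

β ≈ 0.7979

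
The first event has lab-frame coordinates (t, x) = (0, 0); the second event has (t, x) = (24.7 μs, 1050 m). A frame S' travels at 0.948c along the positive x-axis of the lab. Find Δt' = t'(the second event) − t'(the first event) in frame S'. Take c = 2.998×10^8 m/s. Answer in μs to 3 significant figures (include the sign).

γ = 1/√(1 − 0.948²) = 3.1420
Δt' = γ(Δt − vΔx/c²) = 3.1420 × (24.7 μs − 0.948×1050 m / (2.998×10^8 m/s))
= 3.1420 × (21.380 μs) = 67.2 μs

Δt' ≈ 67.2 μs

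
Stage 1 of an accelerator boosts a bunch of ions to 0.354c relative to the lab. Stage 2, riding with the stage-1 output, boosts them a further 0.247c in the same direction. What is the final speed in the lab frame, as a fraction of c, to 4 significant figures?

Compose boost 2: (0.247 + 0.354)/(1 + 0.247×0.354) = 0.6010/1.08744 = 0.5527

u ≈ 0.5527c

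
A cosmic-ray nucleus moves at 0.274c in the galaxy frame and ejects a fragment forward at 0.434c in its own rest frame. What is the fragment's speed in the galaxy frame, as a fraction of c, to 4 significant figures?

Compose boost 2: (0.434 + 0.274)/(1 + 0.434×0.274) = 0.7080/1.11892 = 0.6328

u ≈ 0.6328c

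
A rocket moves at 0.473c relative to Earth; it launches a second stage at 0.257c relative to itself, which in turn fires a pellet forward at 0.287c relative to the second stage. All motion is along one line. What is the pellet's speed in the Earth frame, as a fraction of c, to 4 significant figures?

Compose boost 2: (0.257 + 0.473)/(1 + 0.257×0.473) = 0.7300/1.12156 = 0.650879
Compose boost 3: (0.287 + 0.650879)/(1 + 0.287×0.650879) = 0.937879/1.18680 = 0.7903

u ≈ 0.7903c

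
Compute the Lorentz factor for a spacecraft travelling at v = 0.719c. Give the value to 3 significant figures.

γ ≈ 1.44

γ = 1/√(1 − β²) = 1/√(1 − 0.719²) = 1/√(0.48304) = 1.44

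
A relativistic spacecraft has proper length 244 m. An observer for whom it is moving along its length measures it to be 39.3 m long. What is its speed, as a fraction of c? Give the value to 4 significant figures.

β ≈ 0.9869

γ = L₀/L = 244/39.3 = 6.20865
β = √(1 − 1/γ²) = 0.9869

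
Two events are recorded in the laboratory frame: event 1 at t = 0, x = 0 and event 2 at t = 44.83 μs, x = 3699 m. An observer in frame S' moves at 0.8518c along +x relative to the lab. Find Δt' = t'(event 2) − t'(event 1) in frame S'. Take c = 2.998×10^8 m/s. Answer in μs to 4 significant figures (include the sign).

Δt' ≈ 65.51 μs

γ = 1/√(1 − 0.8518²) = 1.90888
Δt' = γ(Δt − vΔx/c²) = 1.90888 × (44.83 μs − 0.8518×3699 m / (2.998×10^8 m/s))
= 1.90888 × (34.3203 μs) = 65.51 μs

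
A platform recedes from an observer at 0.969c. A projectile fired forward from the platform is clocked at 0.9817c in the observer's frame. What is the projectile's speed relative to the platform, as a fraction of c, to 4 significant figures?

Inverse velocity addition: u' = (u − v)/(1 − uv/c²)
= (0.9817 − 0.969)/(1 − 0.9817×0.969) = 0.01270/0.0487327 = 0.2606

u' ≈ 0.2606c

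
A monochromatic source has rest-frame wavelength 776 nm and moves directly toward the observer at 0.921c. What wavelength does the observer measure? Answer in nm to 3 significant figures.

Relativistic Doppler: λ_obs = λ_src √((1−β)/(1+β))
= 776 × √(0.079000/1.9210) = 776 × 0.20279 = 157 nm

λ_obs ≈ 157 nm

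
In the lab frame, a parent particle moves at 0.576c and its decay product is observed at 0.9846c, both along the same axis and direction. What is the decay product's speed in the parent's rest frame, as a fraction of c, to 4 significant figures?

Inverse velocity addition: u' = (u − v)/(1 − uv/c²)
= (0.9846 − 0.576)/(1 − 0.9846×0.576) = 0.4086/0.432870 = 0.9439

u' ≈ 0.9439c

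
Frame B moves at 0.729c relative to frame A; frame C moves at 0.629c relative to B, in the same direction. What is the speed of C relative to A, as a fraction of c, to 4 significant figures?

Compose boost 2: (0.629 + 0.729)/(1 + 0.629×0.729) = 1.358/1.45854 = 0.9311

u ≈ 0.9311c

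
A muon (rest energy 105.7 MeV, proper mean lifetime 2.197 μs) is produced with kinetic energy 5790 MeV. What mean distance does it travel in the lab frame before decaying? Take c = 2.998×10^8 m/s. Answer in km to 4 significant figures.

d ≈ 36.73 km

γ = 1 + K/(m₀c²) = 1 + 5790/105.7 = 55.7777
β = √(1 − 1/γ²) = 0.999839
Dilated lifetime: γτ₀ = 55.7777 × 2.197 μs = 122.544 μs
d = βc·γτ₀ = 0.999839 × (2.998×10^8 m/s) × 0.000122544 s = 36.73 km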